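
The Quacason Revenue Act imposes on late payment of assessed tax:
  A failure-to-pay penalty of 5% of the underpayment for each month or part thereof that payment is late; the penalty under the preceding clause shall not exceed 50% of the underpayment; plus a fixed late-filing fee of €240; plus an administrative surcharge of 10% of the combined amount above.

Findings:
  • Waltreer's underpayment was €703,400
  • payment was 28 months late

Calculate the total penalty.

€387,134

Accrued rate: 5% × 28 = 140%, capped at 50% → 50%
Failure-to-pay penalty: 50% of €703,400 = €351,700
Penalty before surcharge: €351,700 + €240 = €351,940
Administrative surcharge: 10% of €351,940 = €35,194
Total penalty: €351,940 + €35,194 = €387,134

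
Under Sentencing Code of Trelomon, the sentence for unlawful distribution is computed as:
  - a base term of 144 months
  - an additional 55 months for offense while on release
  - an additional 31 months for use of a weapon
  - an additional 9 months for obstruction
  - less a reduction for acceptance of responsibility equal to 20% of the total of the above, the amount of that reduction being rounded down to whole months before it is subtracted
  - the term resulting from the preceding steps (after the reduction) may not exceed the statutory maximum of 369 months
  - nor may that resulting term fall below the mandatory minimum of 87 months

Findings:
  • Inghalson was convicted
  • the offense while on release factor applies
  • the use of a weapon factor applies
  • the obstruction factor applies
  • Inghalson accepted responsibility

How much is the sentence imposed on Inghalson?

Offense while on release enhancement: +55 months
Use of a weapon enhancement: +31 months
Obstruction enhancement: +9 months
Adjusted term: 144 months + 55 months + 31 months + 9 months = 239 months
Acceptance of responsibility reduction: 20% of 239 months = 47 months (rounded down)
After reduction: 239 − 47 = 192 months
Cap at 369 months: 192 months is within the cap, no reduction.
Minimum 87 months: 192 months meets the minimum, no increase.

Sentence: 192 months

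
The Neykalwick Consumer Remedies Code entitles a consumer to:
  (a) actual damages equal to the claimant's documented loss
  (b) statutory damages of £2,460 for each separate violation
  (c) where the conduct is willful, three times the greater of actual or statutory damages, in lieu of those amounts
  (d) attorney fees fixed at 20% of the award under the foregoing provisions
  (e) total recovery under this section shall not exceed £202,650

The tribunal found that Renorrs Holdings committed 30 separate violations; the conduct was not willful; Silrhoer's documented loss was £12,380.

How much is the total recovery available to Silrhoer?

Statutory damages: 30 × £2,460 = £73,800
Conduct not willful: the in-lieu enhancement does not apply.
Actual plus statutory damages: £12,380 + £73,800 = £86,180
Attorney fees: 20% of £86,180 = £17,236
Total before cap: £86,180 + £17,236 = £103,416
Cap at £202,650: £103,416 is within the cap, no reduction.

£103,416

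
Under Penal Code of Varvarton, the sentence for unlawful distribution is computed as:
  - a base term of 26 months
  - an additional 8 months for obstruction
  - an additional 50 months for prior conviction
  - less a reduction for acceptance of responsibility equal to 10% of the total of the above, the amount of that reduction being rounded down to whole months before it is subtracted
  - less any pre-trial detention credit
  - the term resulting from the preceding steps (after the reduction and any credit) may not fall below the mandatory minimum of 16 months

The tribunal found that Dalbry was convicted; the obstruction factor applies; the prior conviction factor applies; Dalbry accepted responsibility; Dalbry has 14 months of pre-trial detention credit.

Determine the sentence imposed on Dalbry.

Obstruction enhancement: +8 months
Prior conviction enhancement: +50 months
Adjusted term: 26 months + 8 months + 50 months = 84 months
Acceptance of responsibility reduction: 10% of 84 months = 8 months (rounded down)
After reduction: 84 − 8 = 76 months
Less pre-trial detention credit: 76 months − 14 months = 62 months
Minimum 16 months: 62 months meets the minimum, no increase.

62 months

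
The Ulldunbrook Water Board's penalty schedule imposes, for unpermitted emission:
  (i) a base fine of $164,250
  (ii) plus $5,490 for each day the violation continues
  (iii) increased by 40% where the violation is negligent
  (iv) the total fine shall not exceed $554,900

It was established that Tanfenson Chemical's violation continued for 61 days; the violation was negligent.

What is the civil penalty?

Per-day component: 61 × $5,490 = $334,890
Base plus per-day: $164,250 + $334,890 = $499,140
Enhancement: 40% of $499,140 = $199,656
Enhanced fine: $499,140 + $199,656 = $698,796
Cap at $554,900: $698,796 exceeds the cap → $554,900

$554,900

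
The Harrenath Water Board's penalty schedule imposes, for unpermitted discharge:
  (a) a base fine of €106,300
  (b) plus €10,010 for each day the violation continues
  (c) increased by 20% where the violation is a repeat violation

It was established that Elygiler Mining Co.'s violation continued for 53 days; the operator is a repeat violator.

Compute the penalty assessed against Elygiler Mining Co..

Per-day component: 53 × €10,010 = €530,530
Base plus per-day: €106,300 + €530,530 = €636,830
Enhancement: 20% of €636,830 = €127,366
Enhanced fine: €636,830 + €127,366 = €764,196

€764,196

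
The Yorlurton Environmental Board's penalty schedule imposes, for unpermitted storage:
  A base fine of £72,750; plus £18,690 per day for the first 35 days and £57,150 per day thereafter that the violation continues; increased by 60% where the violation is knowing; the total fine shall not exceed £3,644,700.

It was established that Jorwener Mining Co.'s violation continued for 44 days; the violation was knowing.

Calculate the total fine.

£1,986,000

First 35 days: 35 × £18,690 = £654,150
Remaining days: (44 − 35) × £57,150 = £514,350
Per-day component: £654,150 + £514,350 = £1,168,500
Base plus per-day: £72,750 + £1,168,500 = £1,241,250
Enhancement: 60% of £1,241,250 = £744,750
Enhanced fine: £1,241,250 + £744,750 = £1,986,000
Cap at £3,644,700: £1,986,000 is within the cap, no reduction.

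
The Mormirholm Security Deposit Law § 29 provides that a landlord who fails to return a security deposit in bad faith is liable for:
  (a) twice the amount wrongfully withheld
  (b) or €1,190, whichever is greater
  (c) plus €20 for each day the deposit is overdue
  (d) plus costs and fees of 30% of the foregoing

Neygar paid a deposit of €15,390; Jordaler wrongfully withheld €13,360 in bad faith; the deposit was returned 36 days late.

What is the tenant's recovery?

Doubled: 2 × €13,360 = €26,720
Minimum €1,190: €26,720 meets the minimum, no increase.
Late-return penalty: 36 × €20 = €720
Damages plus late penalty: €26,720 + €720 = €27,440
Costs and fees: 30% of €27,440 = €8,232
Total recovery: €27,440 + €8,232 = €35,672

€35,672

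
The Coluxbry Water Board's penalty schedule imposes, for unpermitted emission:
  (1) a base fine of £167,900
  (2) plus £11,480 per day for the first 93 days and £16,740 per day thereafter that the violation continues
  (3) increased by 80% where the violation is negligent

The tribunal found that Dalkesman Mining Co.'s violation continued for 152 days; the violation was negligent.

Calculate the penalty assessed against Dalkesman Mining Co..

£4,001,760

First 93 days: 93 × £11,480 = £1,067,640
Remaining days: (152 − 93) × £16,740 = £987,660
Per-day component: £1,067,640 + £987,660 = £2,055,300
Base plus per-day: £167,900 + £2,055,300 = £2,223,200
Enhancement: 80% of £2,223,200 = £1,778,560
Enhanced fine: £2,223,200 + £1,778,560 = £4,001,760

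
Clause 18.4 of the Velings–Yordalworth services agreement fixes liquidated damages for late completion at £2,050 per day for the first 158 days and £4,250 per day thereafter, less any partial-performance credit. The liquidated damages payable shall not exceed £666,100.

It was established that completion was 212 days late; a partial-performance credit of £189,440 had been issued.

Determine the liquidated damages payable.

First 158 days: 158 × £2,050 = £323,900
Remaining days: (212 − 158) × £4,250 = £229,500
Accrued per-day damages: £323,900 + £229,500 = £553,400
Less partial-performance credit: £553,400 − £189,440 = £363,960
Cap at £666,100: £363,960 is within the cap, no reduction.

£363,960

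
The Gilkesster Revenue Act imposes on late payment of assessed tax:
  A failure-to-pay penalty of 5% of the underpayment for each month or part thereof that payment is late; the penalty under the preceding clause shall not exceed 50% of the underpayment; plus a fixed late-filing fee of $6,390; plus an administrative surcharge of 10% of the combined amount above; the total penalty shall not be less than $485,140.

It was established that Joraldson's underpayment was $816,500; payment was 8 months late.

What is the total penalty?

Accrued rate: 5% × 8 = 40%, capped at 50% → 40%
Failure-to-pay penalty: 40% of $816,500 = $326,600
Penalty before surcharge: $326,600 + $6,390 = $332,990
Administrative surcharge: 10% of $332,990 = $33,299
Total penalty: $332,990 + $33,299 = $366,289
Minimum $485,140: $366,289 is below the minimum → $485,140

$485,140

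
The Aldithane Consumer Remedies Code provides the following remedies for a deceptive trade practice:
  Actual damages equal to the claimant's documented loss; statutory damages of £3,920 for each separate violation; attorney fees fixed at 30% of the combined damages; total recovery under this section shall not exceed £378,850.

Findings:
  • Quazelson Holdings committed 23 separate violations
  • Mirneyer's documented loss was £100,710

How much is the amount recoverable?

Statutory damages: 23 × £3,920 = £90,160
Combined damages: £100,710 + £90,160 = £190,870
Attorney fees: 30% of £190,870 = £57,261
Total before cap: £190,870 + £57,261 = £248,131
Cap at £378,850: £248,131 is within the cap, no reduction.

£248,131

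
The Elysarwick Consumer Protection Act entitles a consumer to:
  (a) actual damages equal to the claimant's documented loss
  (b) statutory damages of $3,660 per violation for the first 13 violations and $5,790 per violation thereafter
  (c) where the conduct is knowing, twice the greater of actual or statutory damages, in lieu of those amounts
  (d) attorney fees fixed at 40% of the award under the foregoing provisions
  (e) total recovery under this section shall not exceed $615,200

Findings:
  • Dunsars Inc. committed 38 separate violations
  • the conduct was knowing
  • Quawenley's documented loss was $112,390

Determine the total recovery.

First 13 violations: 13 × $3,660 = $47,580
Remaining violations: (38 − 13) × $5,790 = $144,750
Statutory damages: $47,580 + $144,750 = $192,330
Greater of actual damages ($112,390) or statutory damages ($192,330): $192,330
Doubled: 2 × $192,330 = $384,660
Attorney fees: 40% of $384,660 = $153,864
Total before cap: $384,660 + $153,864 = $538,524
Cap at $615,200: $538,524 is within the cap, no reduction.

$538,524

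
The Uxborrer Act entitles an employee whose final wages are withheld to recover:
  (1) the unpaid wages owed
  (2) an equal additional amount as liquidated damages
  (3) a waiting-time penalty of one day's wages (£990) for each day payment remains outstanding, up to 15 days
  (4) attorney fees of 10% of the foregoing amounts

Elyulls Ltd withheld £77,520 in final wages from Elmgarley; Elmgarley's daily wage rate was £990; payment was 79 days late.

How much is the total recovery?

Liquidated damages (equal amount): £77,520
Penalty days: min(79, 15) = 15
Waiting-time penalty: 15 × £990 = £14,850
Subtotal: £77,520 + £77,520 + £14,850 = £169,890
Attorney fees: 10% of £169,890 = £16,989
Total award: £169,890 + £16,989 = £186,879

£186,879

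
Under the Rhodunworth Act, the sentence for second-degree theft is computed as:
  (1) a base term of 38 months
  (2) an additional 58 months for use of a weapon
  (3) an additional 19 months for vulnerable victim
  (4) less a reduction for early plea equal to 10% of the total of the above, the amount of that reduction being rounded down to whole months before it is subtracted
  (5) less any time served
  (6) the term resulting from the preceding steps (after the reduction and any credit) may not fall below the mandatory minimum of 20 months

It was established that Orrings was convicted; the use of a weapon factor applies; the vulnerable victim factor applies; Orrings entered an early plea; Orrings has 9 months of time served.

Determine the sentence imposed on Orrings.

Use of a weapon enhancement: +58 months
Vulnerable victim enhancement: +19 months
Adjusted term: 38 months + 58 months + 19 months = 115 months
Early plea reduction: 10% of 115 months = 11 months (rounded down)
After reduction: 115 − 11 = 104 months
Less time served: 104 months − 9 months = 95 months
Minimum 20 months: 95 months meets the minimum, no increase.

95 months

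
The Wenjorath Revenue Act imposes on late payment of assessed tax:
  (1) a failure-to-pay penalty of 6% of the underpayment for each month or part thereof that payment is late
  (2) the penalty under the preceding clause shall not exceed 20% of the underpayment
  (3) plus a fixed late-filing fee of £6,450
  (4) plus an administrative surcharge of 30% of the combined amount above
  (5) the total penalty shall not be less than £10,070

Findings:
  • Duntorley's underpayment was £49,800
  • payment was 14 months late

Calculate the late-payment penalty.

Accrued rate: 6% × 14 = 84%, capped at 20% → 20%
Failure-to-pay penalty: 20% of £49,800 = £9,960
Penalty before surcharge: £9,960 + £6,450 = £16,410
Administrative surcharge: 30% of £16,410 = £4,923
Total penalty: £16,410 + £4,923 = £21,333
Minimum £10,070: £21,333 meets the minimum, no increase.

£21,333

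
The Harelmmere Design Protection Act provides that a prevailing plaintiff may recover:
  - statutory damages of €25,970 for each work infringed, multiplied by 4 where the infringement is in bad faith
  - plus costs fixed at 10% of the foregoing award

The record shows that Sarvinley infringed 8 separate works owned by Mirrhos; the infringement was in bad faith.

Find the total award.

Statutory damages: 8 × €25,970 = €207,760
Multiplied by 4: 4 × €207,760 = €831,040
Costs: 10% of €831,040 = €83,104
Award plus costs: €831,040 + €83,104 = €914,144

Award: €914,144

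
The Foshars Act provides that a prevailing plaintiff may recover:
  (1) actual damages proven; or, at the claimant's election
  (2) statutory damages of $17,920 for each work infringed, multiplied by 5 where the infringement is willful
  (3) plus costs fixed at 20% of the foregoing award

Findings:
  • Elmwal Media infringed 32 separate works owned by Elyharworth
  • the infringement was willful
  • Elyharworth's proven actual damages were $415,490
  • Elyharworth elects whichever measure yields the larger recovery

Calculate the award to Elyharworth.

Award: $3,440,640

Statutory damages: 32 × $17,920 = $573,440
Multiplied by 5: 5 × $573,440 = $2,867,200
Greater of actual damages ($415,490) or enhanced statutory damages ($2,867,200): $2,867,200
Costs: 20% of $2,867,200 = $573,440
Award plus costs: $2,867,200 + $573,440 = $3,440,640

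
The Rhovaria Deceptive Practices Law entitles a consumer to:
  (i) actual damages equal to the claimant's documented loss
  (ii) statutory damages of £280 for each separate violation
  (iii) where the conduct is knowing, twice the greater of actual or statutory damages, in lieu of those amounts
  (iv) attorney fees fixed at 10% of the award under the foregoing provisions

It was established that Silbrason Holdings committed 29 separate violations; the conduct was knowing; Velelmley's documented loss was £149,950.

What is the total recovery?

Statutory damages: 29 × £280 = £8,120
Greater of actual damages (£149,950) or statutory damages (£8,120): £149,950
Doubled: 2 × £149,950 = £299,900
Attorney fees: 10% of £299,900 = £29,990
Total recovery: £299,900 + £29,990 = £329,890

£329,890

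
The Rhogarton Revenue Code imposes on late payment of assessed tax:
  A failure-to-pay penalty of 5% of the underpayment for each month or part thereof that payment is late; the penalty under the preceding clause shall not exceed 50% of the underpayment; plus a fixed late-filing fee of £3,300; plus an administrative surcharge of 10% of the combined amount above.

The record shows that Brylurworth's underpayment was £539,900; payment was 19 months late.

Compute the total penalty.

Penalty: £300,575

Accrued rate: 5% × 19 = 95%, capped at 50% → 50%
Failure-to-pay penalty: 50% of £539,900 = £269,950
Penalty before surcharge: £269,950 + £3,300 = £273,250
Administrative surcharge: 10% of £273,250 = £27,325
Total penalty: £273,250 + £27,325 = £300,575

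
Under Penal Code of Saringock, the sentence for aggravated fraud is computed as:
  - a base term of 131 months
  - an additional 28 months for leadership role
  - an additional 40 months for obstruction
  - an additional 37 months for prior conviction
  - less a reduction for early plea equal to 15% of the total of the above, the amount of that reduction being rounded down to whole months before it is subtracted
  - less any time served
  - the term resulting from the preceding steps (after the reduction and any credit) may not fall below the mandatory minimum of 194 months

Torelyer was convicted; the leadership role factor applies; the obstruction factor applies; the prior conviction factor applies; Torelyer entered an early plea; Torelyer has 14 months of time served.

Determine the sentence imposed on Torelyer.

194 months

Leadership role enhancement: +28 months
Obstruction enhancement: +40 months
Prior conviction enhancement: +37 months
Adjusted term: 131 months + 28 months + 40 months + 37 months = 236 months
Early plea reduction: 15% of 236 months = 35 months (rounded down)
After reduction: 236 − 35 = 201 months
Less time served: 201 months − 14 months = 187 months
Minimum 194 months: 187 months is below the minimum → 194 months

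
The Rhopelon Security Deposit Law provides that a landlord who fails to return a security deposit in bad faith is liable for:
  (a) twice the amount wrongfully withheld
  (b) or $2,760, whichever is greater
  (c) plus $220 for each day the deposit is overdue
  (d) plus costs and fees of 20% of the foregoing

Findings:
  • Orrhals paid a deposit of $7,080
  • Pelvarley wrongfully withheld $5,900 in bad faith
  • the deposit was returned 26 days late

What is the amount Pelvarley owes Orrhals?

$21,024

Doubled: 2 × $5,900 = $11,800
Minimum $2,760: $11,800 meets the minimum, no increase.
Late-return penalty: 26 × $220 = $5,720
Damages plus late penalty: $11,800 + $5,720 = $17,520
Costs and fees: 20% of $17,520 = $3,504
Total recovery: $17,520 + $3,504 = $21,024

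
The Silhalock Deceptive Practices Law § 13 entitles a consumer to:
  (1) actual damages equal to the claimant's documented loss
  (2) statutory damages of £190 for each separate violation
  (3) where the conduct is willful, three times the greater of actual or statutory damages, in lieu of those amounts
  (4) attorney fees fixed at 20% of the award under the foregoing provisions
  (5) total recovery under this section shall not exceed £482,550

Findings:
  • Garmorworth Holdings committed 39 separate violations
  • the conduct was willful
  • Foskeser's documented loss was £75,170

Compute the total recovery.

Total recovery: £270,612

Statutory damages: 39 × £190 = £7,410
Greater of actual damages (£75,170) or statutory damages (£7,410): £75,170
Trebled: 3 × £75,170 = £225,510
Attorney fees: 20% of £225,510 = £45,102
Total before cap: £225,510 + £45,102 = £270,612
Cap at £482,550: £270,612 is within the cap, no reduction.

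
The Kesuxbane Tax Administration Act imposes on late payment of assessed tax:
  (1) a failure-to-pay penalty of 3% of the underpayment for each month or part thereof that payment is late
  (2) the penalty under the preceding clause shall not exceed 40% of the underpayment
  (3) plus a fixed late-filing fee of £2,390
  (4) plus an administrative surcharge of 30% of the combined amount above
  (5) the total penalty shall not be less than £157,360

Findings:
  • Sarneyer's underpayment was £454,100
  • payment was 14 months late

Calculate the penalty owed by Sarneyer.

£239,239

Accrued rate: 3% × 14 = 42%, capped at 40% → 40%
Failure-to-pay penalty: 40% of £454,100 = £181,640
Penalty before surcharge: £181,640 + £2,390 = £184,030
Administrative surcharge: 30% of £184,030 = £55,209
Total penalty: £184,030 + £55,209 = £239,239
Minimum £157,360: £239,239 meets the minimum, no increase.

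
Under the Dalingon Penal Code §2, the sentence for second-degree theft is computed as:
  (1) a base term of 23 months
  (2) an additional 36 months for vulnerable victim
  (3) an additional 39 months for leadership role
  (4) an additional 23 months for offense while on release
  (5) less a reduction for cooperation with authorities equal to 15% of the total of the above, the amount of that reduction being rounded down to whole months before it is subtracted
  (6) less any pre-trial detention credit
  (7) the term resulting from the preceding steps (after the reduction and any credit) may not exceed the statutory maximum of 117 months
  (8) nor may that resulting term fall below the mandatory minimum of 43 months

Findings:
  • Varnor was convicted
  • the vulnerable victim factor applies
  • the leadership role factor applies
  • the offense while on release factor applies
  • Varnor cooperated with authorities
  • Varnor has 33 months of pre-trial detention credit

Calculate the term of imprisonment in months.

Vulnerable victim enhancement: +36 months
Leadership role enhancement: +39 months
Offense while on release enhancement: +23 months
Adjusted term: 23 months + 36 months + 39 months + 23 months = 121 months
Cooperation with authorities reduction: 15% of 121 months = 18 months (rounded down)
After reduction: 121 − 18 = 103 months
Less pre-trial detention credit: 103 months − 33 months = 70 months
Cap at 117 months: 70 months is within the cap, no reduction.
Minimum 43 months: 70 months meets the minimum, no increase.

70 months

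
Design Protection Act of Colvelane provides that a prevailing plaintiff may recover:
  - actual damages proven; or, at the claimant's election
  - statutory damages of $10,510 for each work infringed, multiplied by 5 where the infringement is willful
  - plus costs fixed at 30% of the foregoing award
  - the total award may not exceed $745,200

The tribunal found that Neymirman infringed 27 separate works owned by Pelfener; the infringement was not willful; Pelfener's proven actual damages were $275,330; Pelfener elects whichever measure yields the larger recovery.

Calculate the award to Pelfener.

Statutory damages: 27 × $10,510 = $283,770
Infringement not willful: no ×5 enhancement.
Greater of actual damages ($275,330) or statutory damages ($283,770): $283,770
Costs: 30% of $283,770 = $85,131
Award plus costs: $283,770 + $85,131 = $368,901
Cap at $745,200: $368,901 is within the cap, no reduction.

Award: $368,901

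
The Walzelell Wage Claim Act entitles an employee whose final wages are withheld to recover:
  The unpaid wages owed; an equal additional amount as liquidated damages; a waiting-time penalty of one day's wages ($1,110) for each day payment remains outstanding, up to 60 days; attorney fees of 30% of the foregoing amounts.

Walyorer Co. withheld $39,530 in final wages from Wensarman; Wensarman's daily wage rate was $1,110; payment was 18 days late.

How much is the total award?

Liquidated damages (equal amount): $39,530
Penalty days: min(18, 60) = 18
Waiting-time penalty: 18 × $1,110 = $19,980
Subtotal: $39,530 + $39,530 + $19,980 = $99,040
Attorney fees: 30% of $99,040 = $29,712
Total award: $99,040 + $29,712 = $128,752

Total award: $128,752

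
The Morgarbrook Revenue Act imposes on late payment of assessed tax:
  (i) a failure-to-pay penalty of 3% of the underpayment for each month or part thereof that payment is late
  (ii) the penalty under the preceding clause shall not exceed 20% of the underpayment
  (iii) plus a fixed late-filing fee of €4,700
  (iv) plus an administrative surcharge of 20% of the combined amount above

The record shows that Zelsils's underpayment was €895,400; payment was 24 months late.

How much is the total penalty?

Accrued rate: 3% × 24 = 72%, capped at 20% → 20%
Failure-to-pay penalty: 20% of €895,400 = €179,080
Penalty before surcharge: €179,080 + €4,700 = €183,780
Administrative surcharge: 20% of €183,780 = €36,756
Total penalty: €183,780 + €36,756 = €220,536

Penalty: €220,536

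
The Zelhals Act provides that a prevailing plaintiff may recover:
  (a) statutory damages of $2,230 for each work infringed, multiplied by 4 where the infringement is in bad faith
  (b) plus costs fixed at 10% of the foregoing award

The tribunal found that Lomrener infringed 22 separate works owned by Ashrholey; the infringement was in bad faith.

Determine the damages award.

$215,864

Statutory damages: 22 × $2,230 = $49,060
Multiplied by 4: 4 × $49,060 = $196,240
Costs: 10% of $196,240 = $19,624
Award plus costs: $196,240 + $19,624 = $215,864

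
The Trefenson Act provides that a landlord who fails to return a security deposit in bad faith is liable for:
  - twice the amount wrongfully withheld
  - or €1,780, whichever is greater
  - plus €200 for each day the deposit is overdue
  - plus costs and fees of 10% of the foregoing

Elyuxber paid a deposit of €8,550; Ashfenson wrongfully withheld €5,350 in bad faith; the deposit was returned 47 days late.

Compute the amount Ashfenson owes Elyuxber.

Doubled: 2 × €5,350 = €10,700
Minimum €1,780: €10,700 meets the minimum, no increase.
Late-return penalty: 47 × €200 = €9,400
Damages plus late penalty: €10,700 + €9,400 = €20,100
Costs and fees: 10% of €20,100 = €2,010
Total recovery: €20,100 + €2,010 = €22,110

€22,110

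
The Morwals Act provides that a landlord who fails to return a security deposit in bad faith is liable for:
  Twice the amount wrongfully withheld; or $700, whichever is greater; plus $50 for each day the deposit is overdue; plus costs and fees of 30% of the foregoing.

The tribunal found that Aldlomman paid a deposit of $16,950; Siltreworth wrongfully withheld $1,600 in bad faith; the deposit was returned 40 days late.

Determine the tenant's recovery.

Recovery: $6,760

Doubled: 2 × $1,600 = $3,200
Minimum $700: $3,200 meets the minimum, no increase.
Late-return penalty: 40 × $50 = $2,000
Damages plus late penalty: $3,200 + $2,000 = $5,200
Costs and fees: 30% of $5,200 = $1,560
Total recovery: $5,200 + $1,560 = $6,760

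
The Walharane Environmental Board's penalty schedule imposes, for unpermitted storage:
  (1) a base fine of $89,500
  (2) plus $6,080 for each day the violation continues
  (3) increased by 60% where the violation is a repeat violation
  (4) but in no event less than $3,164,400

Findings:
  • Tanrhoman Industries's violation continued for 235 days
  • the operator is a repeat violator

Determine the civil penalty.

Per-day component: 235 × $6,080 = $1,428,800
Base plus per-day: $89,500 + $1,428,800 = $1,518,300
Enhancement: 60% of $1,518,300 = $910,980
Enhanced fine: $1,518,300 + $910,980 = $2,429,280
Minimum $3,164,400: $2,429,280 is below the minimum → $3,164,400

$3,164,400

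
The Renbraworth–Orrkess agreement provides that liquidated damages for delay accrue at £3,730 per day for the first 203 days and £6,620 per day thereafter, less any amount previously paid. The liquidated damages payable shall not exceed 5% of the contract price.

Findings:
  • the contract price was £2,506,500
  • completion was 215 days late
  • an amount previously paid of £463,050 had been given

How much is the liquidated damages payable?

£125,325

First 203 days: 203 × £3,730 = £757,190
Remaining days: (215 − 203) × £6,620 = £79,440
Accrued per-day damages: £757,190 + £79,440 = £836,630
Less amount previously paid: £836,630 − £463,050 = £373,580
Cap: 5% of £2,506,500 = £125,325
Cap at £125,325: £373,580 exceeds the cap → £125,325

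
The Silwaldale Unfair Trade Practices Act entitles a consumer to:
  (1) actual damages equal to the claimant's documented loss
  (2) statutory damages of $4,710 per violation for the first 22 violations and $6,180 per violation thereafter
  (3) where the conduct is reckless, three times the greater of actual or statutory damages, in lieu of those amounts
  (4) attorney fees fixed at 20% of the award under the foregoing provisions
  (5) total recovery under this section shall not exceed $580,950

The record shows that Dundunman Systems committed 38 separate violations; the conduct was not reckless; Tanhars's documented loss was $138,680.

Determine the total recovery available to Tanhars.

$409,416

First 22 violations: 22 × $4,710 = $103,620
Remaining violations: (38 − 22) × $6,180 = $98,880
Statutory damages: $103,620 + $98,880 = $202,500
Conduct not reckless: the in-lieu enhancement does not apply.
Actual plus statutory damages: $138,680 + $202,500 = $341,180
Attorney fees: 20% of $341,180 = $68,236
Total before cap: $341,180 + $68,236 = $409,416
Cap at $580,950: $409,416 is within the cap, no reduction.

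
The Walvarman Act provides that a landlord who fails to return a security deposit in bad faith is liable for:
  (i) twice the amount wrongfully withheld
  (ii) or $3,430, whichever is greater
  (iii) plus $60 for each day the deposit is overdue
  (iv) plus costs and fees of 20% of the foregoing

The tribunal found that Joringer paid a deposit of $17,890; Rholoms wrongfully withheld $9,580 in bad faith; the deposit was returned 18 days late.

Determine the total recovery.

$24,288

Doubled: 2 × $9,580 = $19,160
Minimum $3,430: $19,160 meets the minimum, no increase.
Late-return penalty: 18 × $60 = $1,080
Damages plus late penalty: $19,160 + $1,080 = $20,240
Costs and fees: 20% of $20,240 = $4,048
Total recovery: $20,240 + $4,048 = $24,288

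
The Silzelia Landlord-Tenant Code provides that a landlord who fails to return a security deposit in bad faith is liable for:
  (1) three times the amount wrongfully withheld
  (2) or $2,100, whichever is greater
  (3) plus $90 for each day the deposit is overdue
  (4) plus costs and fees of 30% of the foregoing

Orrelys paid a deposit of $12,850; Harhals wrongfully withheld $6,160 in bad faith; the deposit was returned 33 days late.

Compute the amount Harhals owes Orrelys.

Trebled: 3 × $6,160 = $18,480
Minimum $2,100: $18,480 meets the minimum, no increase.
Late-return penalty: 33 × $90 = $2,970
Damages plus late penalty: $18,480 + $2,970 = $21,450
Costs and fees: 30% of $21,450 = $6,435
Total recovery: $21,450 + $6,435 = $27,885

$27,885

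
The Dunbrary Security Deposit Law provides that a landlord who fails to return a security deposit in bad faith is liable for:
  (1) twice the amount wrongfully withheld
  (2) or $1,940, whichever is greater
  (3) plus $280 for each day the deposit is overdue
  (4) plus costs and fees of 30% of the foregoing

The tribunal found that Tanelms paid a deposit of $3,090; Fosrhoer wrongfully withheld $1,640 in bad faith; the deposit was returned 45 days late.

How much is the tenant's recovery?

Doubled: 2 × $1,640 = $3,280
Minimum $1,940: $3,280 meets the minimum, no increase.
Late-return penalty: 45 × $280 = $12,600
Damages plus late penalty: $3,280 + $12,600 = $15,880
Costs and fees: 30% of $15,880 = $4,764
Total recovery: $15,880 + $4,764 = $20,644

Recovery: $20,644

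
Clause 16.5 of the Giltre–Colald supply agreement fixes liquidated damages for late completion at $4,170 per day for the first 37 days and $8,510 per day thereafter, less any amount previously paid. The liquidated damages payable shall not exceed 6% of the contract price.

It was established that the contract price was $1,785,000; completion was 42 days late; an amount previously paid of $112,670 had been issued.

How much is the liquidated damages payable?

$84,170

First 37 days: 37 × $4,170 = $154,290
Remaining days: (42 − 37) × $8,510 = $42,550
Accrued per-day damages: $154,290 + $42,550 = $196,840
Less amount previously paid: $196,840 − $112,670 = $84,170
Cap: 6% of $1,785,000 = $107,100
Cap at $107,100: $84,170 is within the cap, no reduction.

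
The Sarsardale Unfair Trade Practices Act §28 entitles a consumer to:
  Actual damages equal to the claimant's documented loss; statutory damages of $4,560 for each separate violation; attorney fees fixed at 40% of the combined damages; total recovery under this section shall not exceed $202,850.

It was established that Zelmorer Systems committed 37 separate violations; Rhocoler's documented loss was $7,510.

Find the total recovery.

Statutory damages: 37 × $4,560 = $168,720
Combined damages: $7,510 + $168,720 = $176,230
Attorney fees: 40% of $176,230 = $70,492
Total before cap: $176,230 + $70,492 = $246,722
Cap at $202,850: $246,722 exceeds the cap → $202,850

$202,850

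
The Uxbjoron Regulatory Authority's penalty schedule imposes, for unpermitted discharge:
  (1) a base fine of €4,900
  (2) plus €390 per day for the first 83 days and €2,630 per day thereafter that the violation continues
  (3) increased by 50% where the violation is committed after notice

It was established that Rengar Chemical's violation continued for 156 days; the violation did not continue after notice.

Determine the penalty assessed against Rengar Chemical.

€229,260

First 83 days: 83 × €390 = €32,370
Remaining days: (156 − 83) × €2,630 = €191,990
Per-day component: €32,370 + €191,990 = €224,360
Base plus per-day: €4,900 + €224,360 = €229,260
The violation did not continue after notice: no 50% increase.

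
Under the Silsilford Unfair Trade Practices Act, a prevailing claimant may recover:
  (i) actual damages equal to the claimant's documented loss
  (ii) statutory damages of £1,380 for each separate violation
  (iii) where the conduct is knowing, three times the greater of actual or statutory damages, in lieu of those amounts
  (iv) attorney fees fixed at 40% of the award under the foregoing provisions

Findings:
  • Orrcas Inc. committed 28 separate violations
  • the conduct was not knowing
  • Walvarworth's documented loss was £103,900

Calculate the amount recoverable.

Statutory damages: 28 × £1,380 = £38,640
Conduct not knowing: the in-lieu enhancement does not apply.
Actual plus statutory damages: £103,900 + £38,640 = £142,540
Attorney fees: 40% of £142,540 = £57,016
Total recovery: £142,540 + £57,016 = £199,556

£199,556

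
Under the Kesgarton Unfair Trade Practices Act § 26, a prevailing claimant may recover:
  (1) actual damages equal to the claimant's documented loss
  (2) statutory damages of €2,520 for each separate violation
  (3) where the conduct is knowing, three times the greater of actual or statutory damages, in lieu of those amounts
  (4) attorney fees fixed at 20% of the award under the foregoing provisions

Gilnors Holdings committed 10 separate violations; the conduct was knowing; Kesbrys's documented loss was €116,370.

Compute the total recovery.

Statutory damages: 10 × €2,520 = €25,200
Greater of actual damages (€116,370) or statutory damages (€25,200): €116,370
Trebled: 3 × €116,370 = €349,110
Attorney fees: 20% of €349,110 = €69,822
Total recovery: €349,110 + €69,822 = €418,932

€418,932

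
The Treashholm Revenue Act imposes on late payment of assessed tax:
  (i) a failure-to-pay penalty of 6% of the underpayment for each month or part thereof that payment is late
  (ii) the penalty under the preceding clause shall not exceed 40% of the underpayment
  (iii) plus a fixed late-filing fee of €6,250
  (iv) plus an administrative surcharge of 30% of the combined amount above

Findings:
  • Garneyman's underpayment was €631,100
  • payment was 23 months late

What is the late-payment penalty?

Penalty: €336,297

Accrued rate: 6% × 23 = 138%, capped at 40% → 40%
Failure-to-pay penalty: 40% of €631,100 = €252,440
Penalty before surcharge: €252,440 + €6,250 = €258,690
Administrative surcharge: 30% of €258,690 = €77,607
Total penalty: €258,690 + €77,607 = €336,297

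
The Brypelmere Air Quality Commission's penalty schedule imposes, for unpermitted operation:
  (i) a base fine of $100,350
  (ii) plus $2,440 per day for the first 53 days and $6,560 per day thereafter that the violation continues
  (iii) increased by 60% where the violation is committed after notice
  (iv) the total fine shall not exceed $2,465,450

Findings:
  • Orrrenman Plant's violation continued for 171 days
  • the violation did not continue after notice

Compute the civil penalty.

$1,003,750

First 53 days: 53 × $2,440 = $129,320
Remaining days: (171 − 53) × $6,560 = $774,080
Per-day component: $129,320 + $774,080 = $903,400
Base plus per-day: $100,350 + $903,400 = $1,003,750
The violation did not continue after notice: no 60% increase.
Cap at $2,465,450: $1,003,750 is within the cap, no reduction.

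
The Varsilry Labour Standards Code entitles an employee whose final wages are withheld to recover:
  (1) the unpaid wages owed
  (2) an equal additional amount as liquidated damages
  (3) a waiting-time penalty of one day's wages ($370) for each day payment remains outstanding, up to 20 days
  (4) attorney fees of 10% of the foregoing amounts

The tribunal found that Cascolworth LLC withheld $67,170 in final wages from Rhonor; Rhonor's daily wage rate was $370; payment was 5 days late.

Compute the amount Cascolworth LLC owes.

Total award: $149,809

Liquidated damages (equal amount): $67,170
Penalty days: min(5, 20) = 5
Waiting-time penalty: 5 × $370 = $1,850
Subtotal: $67,170 + $67,170 + $1,850 = $136,190
Attorney fees: 10% of $136,190 = $13,619
Total award: $136,190 + $13,619 = $149,809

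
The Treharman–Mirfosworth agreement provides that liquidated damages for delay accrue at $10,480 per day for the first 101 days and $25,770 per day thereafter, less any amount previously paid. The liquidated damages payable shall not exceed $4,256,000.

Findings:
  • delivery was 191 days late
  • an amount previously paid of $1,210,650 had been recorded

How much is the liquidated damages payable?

$2,167,130

First 101 days: 101 × $10,480 = $1,058,480
Remaining days: (191 − 101) × $25,770 = $2,319,300
Accrued per-day damages: $1,058,480 + $2,319,300 = $3,377,780
Less amount previously paid: $3,377,780 − $1,210,650 = $2,167,130
Cap at $4,256,000: $2,167,130 is within the cap, no reduction.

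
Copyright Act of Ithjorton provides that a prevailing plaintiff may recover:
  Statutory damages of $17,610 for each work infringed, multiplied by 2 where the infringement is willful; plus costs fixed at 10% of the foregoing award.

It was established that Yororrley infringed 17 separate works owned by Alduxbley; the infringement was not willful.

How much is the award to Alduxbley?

$329,307

Statutory damages: 17 × $17,610 = $299,370
Infringement not willful: no ×2 enhancement.
Costs: 10% of $299,370 = $29,937
Award plus costs: $299,370 + $29,937 = $329,307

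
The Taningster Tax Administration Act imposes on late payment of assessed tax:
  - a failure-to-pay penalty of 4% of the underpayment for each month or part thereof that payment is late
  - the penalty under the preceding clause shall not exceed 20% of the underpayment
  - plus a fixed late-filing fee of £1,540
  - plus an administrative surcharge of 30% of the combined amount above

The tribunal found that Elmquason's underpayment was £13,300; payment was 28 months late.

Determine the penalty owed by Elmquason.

Accrued rate: 4% × 28 = 112%, capped at 20% → 20%
Failure-to-pay penalty: 20% of £13,300 = £2,660
Penalty before surcharge: £2,660 + £1,540 = £4,200
Administrative surcharge: 30% of £4,200 = £1,260
Total penalty: £4,200 + £1,260 = £5,460

£5,460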